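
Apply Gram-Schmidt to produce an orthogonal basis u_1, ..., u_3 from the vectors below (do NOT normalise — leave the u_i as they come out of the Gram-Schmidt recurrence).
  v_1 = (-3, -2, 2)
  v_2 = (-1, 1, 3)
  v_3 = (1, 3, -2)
Orthogonal basis:
  u_1 = (-3, -2, 2)
  u_2 = (4/17, 31/17, 37/17)
  u_3 = (-4/3, 7/6, -5/6)

Apply the Gram-Schmidt recurrence
  u_1 = v_1
  u_i = v_i − Σ_{j<i} ((v_i · u_j) / (u_j · u_j)) · u_j.

Step by step this gives:
  u_1 = (-3, -2, 2)
  u_2 = (4/17, 31/17, 37/17)
  u_3 = (-4/3, 7/6, -5/6)

Orthogonality check:
  u_2 · u_1 = 0 (should be 0)
  u_3 · u_1 = 0 (should be 0)
  u_3 · u_2 = 0 (should be 0)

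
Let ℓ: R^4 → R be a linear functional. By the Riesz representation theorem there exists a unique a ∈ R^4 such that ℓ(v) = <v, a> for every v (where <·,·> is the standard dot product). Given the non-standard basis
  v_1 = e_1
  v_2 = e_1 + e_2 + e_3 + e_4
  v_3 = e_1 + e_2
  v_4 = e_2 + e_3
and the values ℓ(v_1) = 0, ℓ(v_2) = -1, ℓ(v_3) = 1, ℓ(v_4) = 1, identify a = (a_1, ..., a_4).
a = (0, 1, 0, -2)

Write a = (a_1, ..., a_4) in the standard basis. For each basis vector v_i, ℓ(v_i) = <v_i, a> is a linear equation in the a_j's. Collect the n equations into a matrix system V a = ℓ, where row i of V is v_i (expressed in the standard basis). Since V is invertible (lower-triangular with 1s on the diagonal, up to permutation), solve by back-substitution:
  V =
[[1, 0, 0, 0],
 [1, 1, 1, 1],
 [1, 1, 0, 0],
 [0, 1, 1, 0]]
  V a = (0, -1, 1, 1)
Solving gives a = (0, 1, 0, -2).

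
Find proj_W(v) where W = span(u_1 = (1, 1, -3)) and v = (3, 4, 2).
proj_W(v) = (1/11, 1/11, -3/11)

Set up U = [u_1 | ... | u_1] ∈ R^(3×1). The projector onto W = col(U) is P = U (U^T U)^(-1) U^T.
Compute U^T U =
  [11],
and U^T v = (1).
Solve U^T U · c = U^T v for the coefficients: c = (1/11). The projection is proj_W(v) = U c.
Check: (v - proj_W(v)) · u_1 = 0  (should be 0).
Result: proj_W(v) = (1/11, 1/11, -3/11).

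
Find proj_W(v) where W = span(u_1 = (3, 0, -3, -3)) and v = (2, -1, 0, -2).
proj_W(v) = (4/3, 0, -4/3, -4/3)

Set up U = [u_1 | ... | u_1] ∈ R^(4×1). The projector onto W = col(U) is P = U (U^T U)^(-1) U^T.
Compute U^T U =
  [27],
and U^T v = (12).
Solve U^T U · c = U^T v for the coefficients: c = (4/9). The projection is proj_W(v) = U c.
Check: (v - proj_W(v)) · u_1 = 0  (should be 0).
Result: proj_W(v) = (4/3, 0, -4/3, -4/3).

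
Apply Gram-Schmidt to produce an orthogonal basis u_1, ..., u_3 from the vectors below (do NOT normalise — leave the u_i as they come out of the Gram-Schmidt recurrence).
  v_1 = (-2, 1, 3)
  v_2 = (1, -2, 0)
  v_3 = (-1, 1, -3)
Orthogonal basis:
  u_1 = (-2, 1, 3)
  u_2 = (3/7, -12/7, 6/7)
  u_3 = (-4/3, -2/3, -2/3)

Apply the Gram-Schmidt recurrence
  u_1 = v_1
  u_i = v_i − Σ_{j<i} ((v_i · u_j) / (u_j · u_j)) · u_j.

Step by step this gives:
  u_1 = (-2, 1, 3)
  u_2 = (3/7, -12/7, 6/7)
  u_3 = (-4/3, -2/3, -2/3)

Orthogonality check:
  u_2 · u_1 = 0 (should be 0)
  u_3 · u_1 = 0 (should be 0)
  u_3 · u_2 = 0 (should be 0)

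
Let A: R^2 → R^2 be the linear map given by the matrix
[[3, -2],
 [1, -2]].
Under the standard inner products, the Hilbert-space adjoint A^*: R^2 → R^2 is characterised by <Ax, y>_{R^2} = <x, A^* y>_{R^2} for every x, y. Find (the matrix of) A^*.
A^* = A^T =
[[3, 1],
 [-2, -2]]

For real matrices with standard dot products, the defining identity <Ax, y> = <x, A^* y> gives (Ax)^T y = x^T (A^*) y, i.e. x^T A^T y = x^T (A^*) y. Since this holds for all x, y, we must have A^* = A^T. Therefore
A^* =
[[3, 1],
 [-2, -2]].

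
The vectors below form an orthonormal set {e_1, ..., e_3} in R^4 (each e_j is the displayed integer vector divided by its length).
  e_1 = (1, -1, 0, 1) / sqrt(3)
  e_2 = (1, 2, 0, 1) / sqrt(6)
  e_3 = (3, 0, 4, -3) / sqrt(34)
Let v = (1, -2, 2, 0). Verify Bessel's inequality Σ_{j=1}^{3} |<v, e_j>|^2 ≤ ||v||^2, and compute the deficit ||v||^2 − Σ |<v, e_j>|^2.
Σ |<v, e_j>|^2 = 137/17; ||v||^2 = 9; deficit = 16/17

Write each e_j = u_j / sqrt(<u_j, u_j>) where u_j is the displayed integer vector. Then <v, e_j> = <v, u_j> / sqrt(<u_j, u_j>), so |<v, e_j>|^2 = <v, u_j>^2 / <u_j, u_j>.
Coefficients: <v, e_1> = 3/sqrt(3), <v, e_2> = -3/sqrt(6), <v, e_3> = 11/sqrt(34).
Square and sum: Σ |<v, e_j>|^2 = 137/17.
Compute ||v||^2 = v·v = 9.
Deficit = 9 − 137/17 = 16/17 ≥ 0, confirming Bessel's inequality. (The deficit equals ||v − Σ <v,e_j> e_j||^2, the squared distance from v to span{e_j}.)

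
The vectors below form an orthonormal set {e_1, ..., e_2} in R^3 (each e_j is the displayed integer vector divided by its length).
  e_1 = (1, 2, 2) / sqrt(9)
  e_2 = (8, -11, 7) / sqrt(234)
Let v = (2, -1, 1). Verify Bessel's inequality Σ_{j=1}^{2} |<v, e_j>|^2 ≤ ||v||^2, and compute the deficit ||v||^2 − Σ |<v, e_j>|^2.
Σ |<v, e_j>|^2 = 70/13; ||v||^2 = 6; deficit = 8/13

Write each e_j = u_j / sqrt(<u_j, u_j>) where u_j is the displayed integer vector. Then <v, e_j> = <v, u_j> / sqrt(<u_j, u_j>), so |<v, e_j>|^2 = <v, u_j>^2 / <u_j, u_j>.
Coefficients: <v, e_1> = 2/sqrt(9), <v, e_2> = 34/sqrt(234).
Square and sum: Σ |<v, e_j>|^2 = 70/13.
Compute ||v||^2 = v·v = 6.
Deficit = 6 − 70/13 = 8/13 ≥ 0, confirming Bessel's inequality. (The deficit equals ||v − Σ <v,e_j> e_j||^2, the squared distance from v to span{e_j}.)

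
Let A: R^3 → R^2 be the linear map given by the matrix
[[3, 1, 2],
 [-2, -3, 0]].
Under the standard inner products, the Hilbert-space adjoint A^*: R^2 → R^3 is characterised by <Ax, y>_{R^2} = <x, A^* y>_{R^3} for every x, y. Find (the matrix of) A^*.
A^* = A^T =
[[3, -2],
 [1, -3],
 [2, 0]]

For real matrices with standard dot products, the defining identity <Ax, y> = <x, A^* y> gives (Ax)^T y = x^T (A^*) y, i.e. x^T A^T y = x^T (A^*) y. Since this holds for all x, y, we must have A^* = A^T. Therefore
A^* =
[[3, -2],
 [1, -3],
 [2, 0]].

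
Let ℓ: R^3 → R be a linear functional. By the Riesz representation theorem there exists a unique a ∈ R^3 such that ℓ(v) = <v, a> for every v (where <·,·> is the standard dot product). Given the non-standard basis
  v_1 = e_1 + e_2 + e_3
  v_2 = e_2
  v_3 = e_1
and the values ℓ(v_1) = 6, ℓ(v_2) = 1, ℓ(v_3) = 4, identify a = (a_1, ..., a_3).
a = (4, 1, 1)

Write a = (a_1, ..., a_3) in the standard basis. For each basis vector v_i, ℓ(v_i) = <v_i, a> is a linear equation in the a_j's. Collect the n equations into a matrix system V a = ℓ, where row i of V is v_i (expressed in the standard basis). Since V is invertible (lower-triangular with 1s on the diagonal, up to permutation), solve by back-substitution:
  V =
[[1, 1, 1],
 [0, 1, 0],
 [1, 0, 0]]
  V a = (6, 1, 4)
Solving gives a = (4, 1, 1).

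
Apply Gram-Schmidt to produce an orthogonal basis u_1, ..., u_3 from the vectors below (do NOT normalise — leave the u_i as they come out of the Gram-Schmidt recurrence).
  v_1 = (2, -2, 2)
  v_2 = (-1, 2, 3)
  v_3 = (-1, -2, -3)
Orthogonal basis:
  u_1 = (2, -2, 2)
  u_2 = (-1, 2, 3)
  u_3 = (-25/21, -20/21, 5/21)

Apply the Gram-Schmidt recurrence
  u_1 = v_1
  u_i = v_i − Σ_{j<i} ((v_i · u_j) / (u_j · u_j)) · u_j.

Step by step this gives:
  u_1 = (2, -2, 2)
  u_2 = (-1, 2, 3)
  u_3 = (-25/21, -20/21, 5/21)

Orthogonality check:
  u_2 · u_1 = 0 (should be 0)
  u_3 · u_1 = 0 (should be 0)
  u_3 · u_2 = 0 (should be 0)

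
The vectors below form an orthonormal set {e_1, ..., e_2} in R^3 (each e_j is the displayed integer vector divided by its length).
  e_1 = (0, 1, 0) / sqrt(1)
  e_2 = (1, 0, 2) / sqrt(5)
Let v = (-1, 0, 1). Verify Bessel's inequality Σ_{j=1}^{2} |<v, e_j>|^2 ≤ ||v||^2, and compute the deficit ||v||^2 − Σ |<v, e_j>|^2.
Σ |<v, e_j>|^2 = 1/5; ||v||^2 = 2; deficit = 9/5

Write each e_j = u_j / sqrt(<u_j, u_j>) where u_j is the displayed integer vector. Then <v, e_j> = <v, u_j> / sqrt(<u_j, u_j>), so |<v, e_j>|^2 = <v, u_j>^2 / <u_j, u_j>.
Coefficients: <v, e_1> = 0/sqrt(1), <v, e_2> = 1/sqrt(5).
Square and sum: Σ |<v, e_j>|^2 = 1/5.
Compute ||v||^2 = v·v = 2.
Deficit = 2 − 1/5 = 9/5 ≥ 0, confirming Bessel's inequality. (The deficit equals ||v − Σ <v,e_j> e_j||^2, the squared distance from v to span{e_j}.)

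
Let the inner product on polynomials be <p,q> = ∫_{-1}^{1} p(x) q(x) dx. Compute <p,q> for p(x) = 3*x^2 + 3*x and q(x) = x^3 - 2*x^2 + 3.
<p,q> = 24/5

Expand the product: p(x)·q(x) = 3*x^5 - 3*x^4 - 6*x^3 + 9*x^2 + 9*x.
∫_{-1}^{1} of each monomial x^k gives [2/(k+1) if k even, 0 if k odd]. Integrating term-by-term (or equivalently evaluating the antiderivative F(x) = x^6/2 - 3*x^5/5 - 3*x^4/2 + 3*x^3 + 9*x^2/2 at the endpoints):
  F(1) − F(−1) = 59/10 − (11/10) = 24/5.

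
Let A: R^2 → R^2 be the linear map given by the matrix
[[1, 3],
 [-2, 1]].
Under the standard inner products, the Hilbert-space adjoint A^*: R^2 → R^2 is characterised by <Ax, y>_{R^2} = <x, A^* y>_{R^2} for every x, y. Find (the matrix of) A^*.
A^* = A^T =
[[1, -2],
 [3, 1]]

For real matrices with standard dot products, the defining identity <Ax, y> = <x, A^* y> gives (Ax)^T y = x^T (A^*) y, i.e. x^T A^T y = x^T (A^*) y. Since this holds for all x, y, we must have A^* = A^T. Therefore
A^* =
[[1, -2],
 [3, 1]].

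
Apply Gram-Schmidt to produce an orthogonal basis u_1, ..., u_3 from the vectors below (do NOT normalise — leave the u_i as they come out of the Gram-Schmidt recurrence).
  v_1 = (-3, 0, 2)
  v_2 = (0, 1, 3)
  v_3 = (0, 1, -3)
Orthogonal basis:
  u_1 = (-3, 0, 2)
  u_2 = (18/13, 1, 27/13)
  u_3 = (-18/47, 81/47, -27/47)

Apply the Gram-Schmidt recurrence
  u_1 = v_1
  u_i = v_i − Σ_{j<i} ((v_i · u_j) / (u_j · u_j)) · u_j.

Step by step this gives:
  u_1 = (-3, 0, 2)
  u_2 = (18/13, 1, 27/13)
  u_3 = (-18/47, 81/47, -27/47)

Orthogonality check:
  u_2 · u_1 = 0 (should be 0)
  u_3 · u_1 = 0 (should be 0)
  u_3 · u_2 = 0 (should be 0)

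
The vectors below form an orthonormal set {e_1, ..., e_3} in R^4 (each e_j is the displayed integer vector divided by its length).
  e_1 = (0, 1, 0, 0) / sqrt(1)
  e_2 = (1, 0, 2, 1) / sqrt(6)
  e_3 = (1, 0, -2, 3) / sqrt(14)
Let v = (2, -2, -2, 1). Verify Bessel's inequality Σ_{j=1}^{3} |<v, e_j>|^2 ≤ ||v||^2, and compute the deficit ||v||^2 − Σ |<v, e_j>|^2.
Σ |<v, e_j>|^2 = 209/21; ||v||^2 = 13; deficit = 64/21

Write each e_j = u_j / sqrt(<u_j, u_j>) where u_j is the displayed integer vector. Then <v, e_j> = <v, u_j> / sqrt(<u_j, u_j>), so |<v, e_j>|^2 = <v, u_j>^2 / <u_j, u_j>.
Coefficients: <v, e_1> = -2/sqrt(1), <v, e_2> = -1/sqrt(6), <v, e_3> = 9/sqrt(14).
Square and sum: Σ |<v, e_j>|^2 = 209/21.
Compute ||v||^2 = v·v = 13.
Deficit = 13 − 209/21 = 64/21 ≥ 0, confirming Bessel's inequality. (The deficit equals ||v − Σ <v,e_j> e_j||^2, the squared distance from v to span{e_j}.)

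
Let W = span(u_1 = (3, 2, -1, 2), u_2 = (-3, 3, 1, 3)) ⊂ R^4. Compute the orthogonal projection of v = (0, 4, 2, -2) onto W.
proj_W(v) = (-3/5, 1, 1/5, 1)

Set up U = [u_1 | ... | u_2] ∈ R^(4×2). The projector onto W = col(U) is P = U (U^T U)^(-1) U^T.
Compute U^T U =
  [18, 2]
  [2, 28],
and U^T v = (2, 8).
Solve U^T U · c = U^T v for the coefficients: c = (2/25, 7/25). The projection is proj_W(v) = U c.
Check: (v - proj_W(v)) · u_1 = 0  (should be 0).
Check: (v - proj_W(v)) · u_2 = 0  (should be 0).
Result: proj_W(v) = (-3/5, 1, 1/5, 1).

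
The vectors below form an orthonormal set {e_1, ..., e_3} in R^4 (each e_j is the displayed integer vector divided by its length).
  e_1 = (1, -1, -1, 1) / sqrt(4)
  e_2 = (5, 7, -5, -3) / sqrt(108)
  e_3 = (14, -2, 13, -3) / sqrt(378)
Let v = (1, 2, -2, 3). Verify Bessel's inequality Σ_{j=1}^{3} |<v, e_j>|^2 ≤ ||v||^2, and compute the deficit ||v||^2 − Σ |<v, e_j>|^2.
Σ |<v, e_j>|^2 = 131/14; ||v||^2 = 18; deficit = 121/14

Write each e_j = u_j / sqrt(<u_j, u_j>) where u_j is the displayed integer vector. Then <v, e_j> = <v, u_j> / sqrt(<u_j, u_j>), so |<v, e_j>|^2 = <v, u_j>^2 / <u_j, u_j>.
Coefficients: <v, e_1> = 4/sqrt(4), <v, e_2> = 20/sqrt(108), <v, e_3> = -25/sqrt(378).
Square and sum: Σ |<v, e_j>|^2 = 131/14.
Compute ||v||^2 = v·v = 18.
Deficit = 18 − 131/14 = 121/14 ≥ 0, confirming Bessel's inequality. (The deficit equals ||v − Σ <v,e_j> e_j||^2, the squared distance from v to span{e_j}.)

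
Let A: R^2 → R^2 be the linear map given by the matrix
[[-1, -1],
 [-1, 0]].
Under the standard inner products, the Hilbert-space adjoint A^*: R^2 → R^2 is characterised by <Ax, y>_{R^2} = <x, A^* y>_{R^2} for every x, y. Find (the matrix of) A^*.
A^* = A^T =
[[-1, -1],
 [-1, 0]]

For real matrices with standard dot products, the defining identity <Ax, y> = <x, A^* y> gives (Ax)^T y = x^T (A^*) y, i.e. x^T A^T y = x^T (A^*) y. Since this holds for all x, y, we must have A^* = A^T. Therefore
A^* =
[[-1, -1],
 [-1, 0]].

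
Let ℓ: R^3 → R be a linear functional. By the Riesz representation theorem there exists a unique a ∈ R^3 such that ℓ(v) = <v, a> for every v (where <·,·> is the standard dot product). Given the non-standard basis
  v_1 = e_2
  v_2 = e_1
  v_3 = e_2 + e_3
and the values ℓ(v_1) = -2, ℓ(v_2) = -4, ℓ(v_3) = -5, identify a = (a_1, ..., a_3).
a = (-4, -2, -3)

Write a = (a_1, ..., a_3) in the standard basis. For each basis vector v_i, ℓ(v_i) = <v_i, a> is a linear equation in the a_j's. Collect the n equations into a matrix system V a = ℓ, where row i of V is v_i (expressed in the standard basis). Since V is invertible (lower-triangular with 1s on the diagonal, up to permutation), solve by back-substitution:
  V =
[[0, 1, 0],
 [1, 0, 0],
 [0, 1, 1]]
  V a = (-2, -4, -5)
Solving gives a = (-4, -2, -3).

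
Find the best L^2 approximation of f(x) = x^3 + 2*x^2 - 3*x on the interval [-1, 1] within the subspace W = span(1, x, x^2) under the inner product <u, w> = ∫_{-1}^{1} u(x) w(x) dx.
g(x) = 2*x^2 - 12*x/5

The best approximation g ∈ W is the orthogonal projection of f onto W. Writing g = a_0 + a_1 x + a_2 x^2, the coefficients solve the normal equations G · a = b where
  G_{ij} = <φ_i, φ_j> and b_i = <f, φ_i>, with φ_0 = 1, φ_1 = x, φ_2 = x^2.
G =
  [2, 0, 2/3]
  [0, 2/3, 0]
  [2/3, 0, 2/5],
b = (4/3, -8/5, 4/5).
Solving gives a_0 = 0, a_1 = -12/5, a_2 = 2, so
  g(x) = 2*x^2 - 12*x/5.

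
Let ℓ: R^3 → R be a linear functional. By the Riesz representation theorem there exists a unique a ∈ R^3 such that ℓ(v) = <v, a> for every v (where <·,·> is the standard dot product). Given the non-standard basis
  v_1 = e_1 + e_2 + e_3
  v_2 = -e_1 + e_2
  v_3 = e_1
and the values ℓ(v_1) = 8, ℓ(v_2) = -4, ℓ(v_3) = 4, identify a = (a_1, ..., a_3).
a = (4, 0, 4)

Write a = (a_1, ..., a_3) in the standard basis. For each basis vector v_i, ℓ(v_i) = <v_i, a> is a linear equation in the a_j's. Collect the n equations into a matrix system V a = ℓ, where row i of V is v_i (expressed in the standard basis). Since V is invertible (lower-triangular with 1s on the diagonal, up to permutation), solve by back-substitution:
  V =
[[1, 1, 1],
 [-1, 1, 0],
 [1, 0, 0]]
  V a = (8, -4, 4)
Solving gives a = (4, 0, 4).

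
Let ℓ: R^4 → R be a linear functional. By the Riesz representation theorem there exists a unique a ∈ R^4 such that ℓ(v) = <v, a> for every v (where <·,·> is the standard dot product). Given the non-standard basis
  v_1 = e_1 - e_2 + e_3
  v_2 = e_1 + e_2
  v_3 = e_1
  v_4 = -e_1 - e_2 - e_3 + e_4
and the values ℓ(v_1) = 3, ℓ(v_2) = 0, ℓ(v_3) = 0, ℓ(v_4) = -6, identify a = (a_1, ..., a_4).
a = (0, 0, 3, -3)

Write a = (a_1, ..., a_4) in the standard basis. For each basis vector v_i, ℓ(v_i) = <v_i, a> is a linear equation in the a_j's. Collect the n equations into a matrix system V a = ℓ, where row i of V is v_i (expressed in the standard basis). Since V is invertible (lower-triangular with 1s on the diagonal, up to permutation), solve by back-substitution:
  V =
[[1, -1, 1, 0],
 [1, 1, 0, 0],
 [1, 0, 0, 0],
 [-1, -1, -1, 1]]
  V a = (3, 0, 0, -6)
Solving gives a = (0, 0, 3, -3).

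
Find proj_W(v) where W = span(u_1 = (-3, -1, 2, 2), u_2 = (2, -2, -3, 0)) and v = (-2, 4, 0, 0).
proj_W(v) = (-67/103, 239/103, 208/103, -86/103)

Set up U = [u_1 | ... | u_2] ∈ R^(4×2). The projector onto W = col(U) is P = U (U^T U)^(-1) U^T.
Compute U^T U =
  [18, -10]
  [-10, 17],
and U^T v = (2, -12).
Solve U^T U · c = U^T v for the coefficients: c = (-43/103, -98/103). The projection is proj_W(v) = U c.
Check: (v - proj_W(v)) · u_1 = 0  (should be 0).
Check: (v - proj_W(v)) · u_2 = 0  (should be 0).
Result: proj_W(v) = (-67/103, 239/103, 208/103, -86/103).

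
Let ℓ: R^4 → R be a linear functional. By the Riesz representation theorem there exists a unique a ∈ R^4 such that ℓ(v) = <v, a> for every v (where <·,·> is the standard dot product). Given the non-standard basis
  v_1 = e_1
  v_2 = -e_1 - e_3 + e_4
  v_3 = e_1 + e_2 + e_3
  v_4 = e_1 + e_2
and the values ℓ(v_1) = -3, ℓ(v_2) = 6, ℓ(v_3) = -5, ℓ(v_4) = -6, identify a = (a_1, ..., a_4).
a = (-3, -3, 1, 4)

Write a = (a_1, ..., a_4) in the standard basis. For each basis vector v_i, ℓ(v_i) = <v_i, a> is a linear equation in the a_j's. Collect the n equations into a matrix system V a = ℓ, where row i of V is v_i (expressed in the standard basis). Since V is invertible (lower-triangular with 1s on the diagonal, up to permutation), solve by back-substitution:
  V =
[[1, 0, 0, 0],
 [-1, 0, -1, 1],
 [1, 1, 1, 0],
 [1, 1, 0, 0]]
  V a = (-3, 6, -5, -6)
Solving gives a = (-3, -3, 1, 4).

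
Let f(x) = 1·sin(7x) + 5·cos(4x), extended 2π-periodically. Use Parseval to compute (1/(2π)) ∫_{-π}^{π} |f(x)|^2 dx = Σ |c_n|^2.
Σ |c_n|^2 = 13

Expand |f|^2 and use orthogonality of {sin(nx), cos(mx)} on [-π, π]:
  ∫_{-π}^{π} sin(nx)^2 dx = π, ∫ cos(mx)^2 dx = π, and cross terms integrate to 0.
So ∫_{-π}^{π} f(x)^2 dx = 1^2 · π + 5^2 · π = (1 + 25)π.
Divide by 2π: (1 + 25)/2 = 13.
By Parseval, this equals Σ |c_n|^2.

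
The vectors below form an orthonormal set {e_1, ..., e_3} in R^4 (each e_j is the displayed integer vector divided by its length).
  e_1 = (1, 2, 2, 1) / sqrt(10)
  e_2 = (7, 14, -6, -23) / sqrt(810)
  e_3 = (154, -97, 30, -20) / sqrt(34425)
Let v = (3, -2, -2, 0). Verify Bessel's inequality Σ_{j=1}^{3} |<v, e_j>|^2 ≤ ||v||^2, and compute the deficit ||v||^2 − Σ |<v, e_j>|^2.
Σ |<v, e_j>|^2 = 5461/425; ||v||^2 = 17; deficit = 1764/425

Write each e_j = u_j / sqrt(<u_j, u_j>) where u_j is the displayed integer vector. Then <v, e_j> = <v, u_j> / sqrt(<u_j, u_j>), so |<v, e_j>|^2 = <v, u_j>^2 / <u_j, u_j>.
Coefficients: <v, e_1> = -5/sqrt(10), <v, e_2> = 5/sqrt(810), <v, e_3> = 596/sqrt(34425).
Square and sum: Σ |<v, e_j>|^2 = 5461/425.
Compute ||v||^2 = v·v = 17.
Deficit = 17 − 5461/425 = 1764/425 ≥ 0, confirming Bessel's inequality. (The deficit equals ||v − Σ <v,e_j> e_j||^2, the squared distance from v to span{e_j}.)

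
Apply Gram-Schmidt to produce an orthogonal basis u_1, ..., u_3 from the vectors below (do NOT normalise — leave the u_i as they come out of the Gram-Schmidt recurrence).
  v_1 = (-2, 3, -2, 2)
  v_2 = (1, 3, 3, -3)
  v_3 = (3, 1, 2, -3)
Orthogonal basis:
  u_1 = (-2, 3, -2, 2)
  u_2 = (11/21, 26/7, 53/21, -53/21)
  u_3 = (795/563, 212/563, -520/563, -43/563)

Apply the Gram-Schmidt recurrence
  u_1 = v_1
  u_i = v_i − Σ_{j<i} ((v_i · u_j) / (u_j · u_j)) · u_j.

Step by step this gives:
  u_1 = (-2, 3, -2, 2)
  u_2 = (11/21, 26/7, 53/21, -53/21)
  u_3 = (795/563, 212/563, -520/563, -43/563)

Orthogonality check:
  u_2 · u_1 = 0 (should be 0)
  u_3 · u_1 = 0 (should be 0)
  u_3 · u_2 = 0 (should be 0)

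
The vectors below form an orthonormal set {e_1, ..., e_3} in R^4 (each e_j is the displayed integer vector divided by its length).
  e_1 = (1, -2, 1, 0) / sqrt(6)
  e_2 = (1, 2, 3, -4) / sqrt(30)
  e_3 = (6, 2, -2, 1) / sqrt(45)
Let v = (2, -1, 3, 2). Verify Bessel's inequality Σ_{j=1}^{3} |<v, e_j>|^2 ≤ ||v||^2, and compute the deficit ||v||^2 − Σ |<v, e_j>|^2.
Σ |<v, e_j>|^2 = 9; ||v||^2 = 18; deficit = 9

Write each e_j = u_j / sqrt(<u_j, u_j>) where u_j is the displayed integer vector. Then <v, e_j> = <v, u_j> / sqrt(<u_j, u_j>), so |<v, e_j>|^2 = <v, u_j>^2 / <u_j, u_j>.
Coefficients: <v, e_1> = 7/sqrt(6), <v, e_2> = 1/sqrt(30), <v, e_3> = 6/sqrt(45).
Square and sum: Σ |<v, e_j>|^2 = 9.
Compute ||v||^2 = v·v = 18.
Deficit = 18 − 9 = 9 ≥ 0, confirming Bessel's inequality. (The deficit equals ||v − Σ <v,e_j> e_j||^2, the squared distance from v to span{e_j}.)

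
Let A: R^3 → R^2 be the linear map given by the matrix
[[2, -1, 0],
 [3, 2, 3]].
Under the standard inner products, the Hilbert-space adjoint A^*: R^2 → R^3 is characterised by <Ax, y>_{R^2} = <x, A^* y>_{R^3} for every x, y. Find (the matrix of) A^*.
A^* = A^T =
[[2, 3],
 [-1, 2],
 [0, 3]]

For real matrices with standard dot products, the defining identity <Ax, y> = <x, A^* y> gives (Ax)^T y = x^T (A^*) y, i.e. x^T A^T y = x^T (A^*) y. Since this holds for all x, y, we must have A^* = A^T. Therefore
A^* =
[[2, 3],
 [-1, 2],
 [0, 3]].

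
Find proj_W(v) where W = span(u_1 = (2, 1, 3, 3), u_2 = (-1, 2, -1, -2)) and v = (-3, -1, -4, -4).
proj_W(v) = (-406/149, -153/149, -599/149, -619/149)

Set up U = [u_1 | ... | u_2] ∈ R^(4×2). The projector onto W = col(U) is P = U (U^T U)^(-1) U^T.
Compute U^T U =
  [23, -9]
  [-9, 10],
and U^T v = (-31, 13).
Solve U^T U · c = U^T v for the coefficients: c = (-193/149, 20/149). The projection is proj_W(v) = U c.
Check: (v - proj_W(v)) · u_1 = 0  (should be 0).
Check: (v - proj_W(v)) · u_2 = 0  (should be 0).
Result: proj_W(v) = (-406/149, -153/149, -599/149, -619/149).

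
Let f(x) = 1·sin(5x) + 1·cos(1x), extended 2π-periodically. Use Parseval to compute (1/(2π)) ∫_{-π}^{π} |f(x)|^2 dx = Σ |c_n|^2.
Σ |c_n|^2 = 1

Expand |f|^2 and use orthogonality of {sin(nx), cos(mx)} on [-π, π]:
  ∫_{-π}^{π} sin(nx)^2 dx = π, ∫ cos(mx)^2 dx = π, and cross terms integrate to 0.
So ∫_{-π}^{π} f(x)^2 dx = 1^2 · π + 1^2 · π = (1 + 1)π.
Divide by 2π: (1 + 1)/2 = 1.
By Parseval, this equals Σ |c_n|^2.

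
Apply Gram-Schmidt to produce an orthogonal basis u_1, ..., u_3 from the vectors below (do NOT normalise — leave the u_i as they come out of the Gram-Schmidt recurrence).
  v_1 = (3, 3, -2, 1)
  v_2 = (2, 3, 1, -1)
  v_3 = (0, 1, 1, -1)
Orthogonal basis:
  u_1 = (3, 3, -2, 1)
  u_2 = (10/23, 33/23, 47/23, -35/23)
  u_3 = (-50/201, 12/67, -34/201, -26/201)

Apply the Gram-Schmidt recurrence
  u_1 = v_1
  u_i = v_i − Σ_{j<i} ((v_i · u_j) / (u_j · u_j)) · u_j.

Step by step this gives:
  u_1 = (3, 3, -2, 1)
  u_2 = (10/23, 33/23, 47/23, -35/23)
  u_3 = (-50/201, 12/67, -34/201, -26/201)

Orthogonality check:
  u_2 · u_1 = 0 (should be 0)
  u_3 · u_1 = 0 (should be 0)
  u_3 · u_2 = 0 (should be 0)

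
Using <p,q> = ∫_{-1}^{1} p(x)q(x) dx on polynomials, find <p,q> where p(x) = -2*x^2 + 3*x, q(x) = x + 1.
<p,q> = 2/3

Expand the product: p(x)·q(x) = -2*x^3 + x^2 + 3*x.
∫_{-1}^{1} of each monomial x^k gives [2/(k+1) if k even, 0 if k odd]. Integrating term-by-term (or equivalently evaluating the antiderivative F(x) = -x^4/2 + x^3/3 + 3*x^2/2 at the endpoints):
  F(1) − F(−1) = 4/3 − (2/3) = 2/3.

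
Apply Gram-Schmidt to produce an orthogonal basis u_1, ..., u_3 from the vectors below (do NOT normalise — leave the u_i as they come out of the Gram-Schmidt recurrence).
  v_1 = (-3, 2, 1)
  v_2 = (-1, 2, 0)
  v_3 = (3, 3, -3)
Orthogonal basis:
  u_1 = (-3, 2, 1)
  u_2 = (1/2, 1, -1/2)
  u_3 = (-2/7, -1/7, -4/7)

Apply the Gram-Schmidt recurrence
  u_1 = v_1
  u_i = v_i − Σ_{j<i} ((v_i · u_j) / (u_j · u_j)) · u_j.

Step by step this gives:
  u_1 = (-3, 2, 1)
  u_2 = (1/2, 1, -1/2)
  u_3 = (-2/7, -1/7, -4/7)

Orthogonality check:
  u_2 · u_1 = 0 (should be 0)
  u_3 · u_1 = 0 (should be 0)
  u_3 · u_2 = 0 (should be 0)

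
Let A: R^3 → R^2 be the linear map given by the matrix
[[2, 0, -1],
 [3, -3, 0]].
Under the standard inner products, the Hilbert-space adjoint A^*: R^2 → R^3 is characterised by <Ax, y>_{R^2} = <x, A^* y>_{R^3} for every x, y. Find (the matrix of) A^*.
A^* = A^T =
[[2, 3],
 [0, -3],
 [-1, 0]]

For real matrices with standard dot products, the defining identity <Ax, y> = <x, A^* y> gives (Ax)^T y = x^T (A^*) y, i.e. x^T A^T y = x^T (A^*) y. Since this holds for all x, y, we must have A^* = A^T. Therefore
A^* =
[[2, 3],
 [0, -3],
 [-1, 0]].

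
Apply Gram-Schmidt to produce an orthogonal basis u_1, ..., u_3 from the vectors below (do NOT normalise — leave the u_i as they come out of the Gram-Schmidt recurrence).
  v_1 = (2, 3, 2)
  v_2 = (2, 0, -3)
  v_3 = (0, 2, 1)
Orthogonal basis:
  u_1 = (2, 3, 2)
  u_2 = (38/17, 6/17, -47/17)
  u_3 = (-18/31, 20/31, -12/31)

Apply the Gram-Schmidt recurrence
  u_1 = v_1
  u_i = v_i − Σ_{j<i} ((v_i · u_j) / (u_j · u_j)) · u_j.

Step by step this gives:
  u_1 = (2, 3, 2)
  u_2 = (38/17, 6/17, -47/17)
  u_3 = (-18/31, 20/31, -12/31)

Orthogonality check:
  u_2 · u_1 = 0 (should be 0)
  u_3 · u_1 = 0 (should be 0)
  u_3 · u_2 = 0 (should be 0)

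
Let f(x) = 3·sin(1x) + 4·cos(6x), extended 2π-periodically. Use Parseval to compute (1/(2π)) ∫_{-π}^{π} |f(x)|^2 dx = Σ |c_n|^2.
Σ |c_n|^2 = 25/2

Expand |f|^2 and use orthogonality of {sin(nx), cos(mx)} on [-π, π]:
  ∫_{-π}^{π} sin(nx)^2 dx = π, ∫ cos(mx)^2 dx = π, and cross terms integrate to 0.
So ∫_{-π}^{π} f(x)^2 dx = 3^2 · π + 4^2 · π = (9 + 16)π.
Divide by 2π: (9 + 16)/2 = 25/2.
By Parseval, this equals Σ |c_n|^2.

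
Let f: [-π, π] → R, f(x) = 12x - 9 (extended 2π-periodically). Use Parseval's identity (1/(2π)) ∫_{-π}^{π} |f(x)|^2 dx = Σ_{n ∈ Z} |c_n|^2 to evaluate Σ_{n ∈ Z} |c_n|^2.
Σ |c_n|^2 = 48π^2 + 81

Expand and integrate term by term over [-π, π]:
  ∫ (12x)^2 dx = 144·(2π^3/3); ∫ 2·12·(-9)·x dx = 0 (odd integrand); ∫ (-9)^2 dx = 81·2π.
So (1/(2π)) ∫_{-π}^{π} (12x - 9)^2 dx = 144π^2/3 + 81 = 48π^2 + 81.
Parseval ⇒ Σ |c_n|^2 = 48π^2 + 81.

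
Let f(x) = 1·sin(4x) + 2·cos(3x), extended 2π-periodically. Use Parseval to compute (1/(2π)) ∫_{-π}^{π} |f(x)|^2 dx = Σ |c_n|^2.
Σ |c_n|^2 = 5/2

Expand |f|^2 and use orthogonality of {sin(nx), cos(mx)} on [-π, π]:
  ∫_{-π}^{π} sin(nx)^2 dx = π, ∫ cos(mx)^2 dx = π, and cross terms integrate to 0.
So ∫_{-π}^{π} f(x)^2 dx = 1^2 · π + 2^2 · π = (1 + 4)π.
Divide by 2π: (1 + 4)/2 = 5/2.
By Parseval, this equals Σ |c_n|^2.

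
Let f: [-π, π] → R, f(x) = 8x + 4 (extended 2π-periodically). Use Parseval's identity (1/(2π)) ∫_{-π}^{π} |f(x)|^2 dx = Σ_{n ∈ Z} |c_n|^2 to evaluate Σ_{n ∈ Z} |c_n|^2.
Σ |c_n|^2 = 64π^2/3 + 16

Expand and integrate term by term over [-π, π]:
  ∫ (8x)^2 dx = 64·(2π^3/3); ∫ 2·8·(4)·x dx = 0 (odd integrand); ∫ 4^2 dx = 16·2π.
So (1/(2π)) ∫_{-π}^{π} (8x + 4)^2 dx = 64π^2/3 + 16 = 64π^2/3 + 16.
Parseval ⇒ Σ |c_n|^2 = 64π^2/3 + 16.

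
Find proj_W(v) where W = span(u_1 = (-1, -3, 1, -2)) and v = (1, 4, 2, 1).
proj_W(v) = (13/15, 13/5, -13/15, 26/15)

Set up U = [u_1 | ... | u_1] ∈ R^(4×1). The projector onto W = col(U) is P = U (U^T U)^(-1) U^T.
Compute U^T U =
  [15],
and U^T v = (-13).
Solve U^T U · c = U^T v for the coefficients: c = (-13/15). The projection is proj_W(v) = U c.
Check: (v - proj_W(v)) · u_1 = 0  (should be 0).
Result: proj_W(v) = (13/15, 13/5, -13/15, 26/15).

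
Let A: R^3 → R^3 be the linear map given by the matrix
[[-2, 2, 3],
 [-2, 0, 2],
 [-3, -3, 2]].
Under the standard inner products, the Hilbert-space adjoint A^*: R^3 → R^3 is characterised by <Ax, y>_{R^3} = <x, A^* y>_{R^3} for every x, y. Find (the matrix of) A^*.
A^* = A^T =
[[-2, -2, -3],
 [2, 0, -3],
 [3, 2, 2]]

For real matrices with standard dot products, the defining identity <Ax, y> = <x, A^* y> gives (Ax)^T y = x^T (A^*) y, i.e. x^T A^T y = x^T (A^*) y. Since this holds for all x, y, we must have A^* = A^T. Therefore
A^* =
[[-2, -2, -3],
 [2, 0, -3],
 [3, 2, 2]].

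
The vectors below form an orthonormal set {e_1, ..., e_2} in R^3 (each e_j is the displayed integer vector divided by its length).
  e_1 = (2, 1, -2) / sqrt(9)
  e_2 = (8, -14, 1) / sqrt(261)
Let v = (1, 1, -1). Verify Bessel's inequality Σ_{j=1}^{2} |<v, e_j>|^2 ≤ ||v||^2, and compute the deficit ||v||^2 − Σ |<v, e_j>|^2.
Σ |<v, e_j>|^2 = 86/29; ||v||^2 = 3; deficit = 1/29

Write each e_j = u_j / sqrt(<u_j, u_j>) where u_j is the displayed integer vector. Then <v, e_j> = <v, u_j> / sqrt(<u_j, u_j>), so |<v, e_j>|^2 = <v, u_j>^2 / <u_j, u_j>.
Coefficients: <v, e_1> = 5/sqrt(9), <v, e_2> = -7/sqrt(261).
Square and sum: Σ |<v, e_j>|^2 = 86/29.
Compute ||v||^2 = v·v = 3.
Deficit = 3 − 86/29 = 1/29 ≥ 0, confirming Bessel's inequality. (The deficit equals ||v − Σ <v,e_j> e_j||^2, the squared distance from v to span{e_j}.)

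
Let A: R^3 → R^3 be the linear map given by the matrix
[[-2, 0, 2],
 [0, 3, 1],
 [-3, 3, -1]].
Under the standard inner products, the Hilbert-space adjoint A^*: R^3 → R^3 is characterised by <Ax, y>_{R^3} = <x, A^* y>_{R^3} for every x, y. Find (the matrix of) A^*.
A^* = A^T =
[[-2, 0, -3],
 [0, 3, 3],
 [2, 1, -1]]

For real matrices with standard dot products, the defining identity <Ax, y> = <x, A^* y> gives (Ax)^T y = x^T (A^*) y, i.e. x^T A^T y = x^T (A^*) y. Since this holds for all x, y, we must have A^* = A^T. Therefore
A^* =
[[-2, 0, -3],
 [0, 3, 3],
 [2, 1, -1]].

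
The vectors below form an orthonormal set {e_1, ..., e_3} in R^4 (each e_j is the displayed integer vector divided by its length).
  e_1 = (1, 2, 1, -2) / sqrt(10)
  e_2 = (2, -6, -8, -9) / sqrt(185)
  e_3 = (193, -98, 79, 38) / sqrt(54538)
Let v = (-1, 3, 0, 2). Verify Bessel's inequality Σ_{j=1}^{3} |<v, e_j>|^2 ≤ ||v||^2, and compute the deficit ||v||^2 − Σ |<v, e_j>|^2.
Σ |<v, e_j>|^2 = 8109/737; ||v||^2 = 14; deficit = 2209/737

Write each e_j = u_j / sqrt(<u_j, u_j>) where u_j is the displayed integer vector. Then <v, e_j> = <v, u_j> / sqrt(<u_j, u_j>), so |<v, e_j>|^2 = <v, u_j>^2 / <u_j, u_j>.
Coefficients: <v, e_1> = 1/sqrt(10), <v, e_2> = -38/sqrt(185), <v, e_3> = -411/sqrt(54538).
Square and sum: Σ |<v, e_j>|^2 = 8109/737.
Compute ||v||^2 = v·v = 14.
Deficit = 14 − 8109/737 = 2209/737 ≥ 0, confirming Bessel's inequality. (The deficit equals ||v − Σ <v,e_j> e_j||^2, the squared distance from v to span{e_j}.)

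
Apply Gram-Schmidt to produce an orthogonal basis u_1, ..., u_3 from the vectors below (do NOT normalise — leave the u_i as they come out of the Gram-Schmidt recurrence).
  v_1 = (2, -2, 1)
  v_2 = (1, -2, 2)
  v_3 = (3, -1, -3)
Orthogonal basis:
  u_1 = (2, -2, 1)
  u_2 = (-7/9, -2/9, 10/9)
  u_3 = (-6/17, -9/17, -6/17)

Apply the Gram-Schmidt recurrence
  u_1 = v_1
  u_i = v_i − Σ_{j<i} ((v_i · u_j) / (u_j · u_j)) · u_j.

Step by step this gives:
  u_1 = (2, -2, 1)
  u_2 = (-7/9, -2/9, 10/9)
  u_3 = (-6/17, -9/17, -6/17)

Orthogonality check:
  u_2 · u_1 = 0 (should be 0)
  u_3 · u_1 = 0 (should be 0)
  u_3 · u_2 = 0 (should be 0)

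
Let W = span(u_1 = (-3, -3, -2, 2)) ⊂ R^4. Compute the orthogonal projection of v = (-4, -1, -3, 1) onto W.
proj_W(v) = (-69/26, -69/26, -23/13, 23/13)

Set up U = [u_1 | ... | u_1] ∈ R^(4×1). The projector onto W = col(U) is P = U (U^T U)^(-1) U^T.
Compute U^T U =
  [26],
and U^T v = (23).
Solve U^T U · c = U^T v for the coefficients: c = (23/26). The projection is proj_W(v) = U c.
Check: (v - proj_W(v)) · u_1 = 0  (should be 0).
Result: proj_W(v) = (-69/26, -69/26, -23/13, 23/13).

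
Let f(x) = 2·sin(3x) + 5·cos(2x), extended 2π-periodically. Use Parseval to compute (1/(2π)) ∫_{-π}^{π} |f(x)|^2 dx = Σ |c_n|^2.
Σ |c_n|^2 = 29/2

Expand |f|^2 and use orthogonality of {sin(nx), cos(mx)} on [-π, π]:
  ∫_{-π}^{π} sin(nx)^2 dx = π, ∫ cos(mx)^2 dx = π, and cross terms integrate to 0.
So ∫_{-π}^{π} f(x)^2 dx = 2^2 · π + 5^2 · π = (4 + 25)π.
Divide by 2π: (4 + 25)/2 = 29/2.
By Parseval, this equals Σ |c_n|^2.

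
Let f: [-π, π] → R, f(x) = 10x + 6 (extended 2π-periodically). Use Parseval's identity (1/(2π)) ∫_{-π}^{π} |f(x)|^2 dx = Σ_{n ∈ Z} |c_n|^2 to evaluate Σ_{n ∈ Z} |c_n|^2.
Σ |c_n|^2 = 100π^2/3 + 36

Expand and integrate term by term over [-π, π]:
  ∫ (10x)^2 dx = 100·(2π^3/3); ∫ 2·10·(6)·x dx = 0 (odd integrand); ∫ 6^2 dx = 36·2π.
So (1/(2π)) ∫_{-π}^{π} (10x + 6)^2 dx = 100π^2/3 + 36 = 100π^2/3 + 36.
Parseval ⇒ Σ |c_n|^2 = 100π^2/3 + 36.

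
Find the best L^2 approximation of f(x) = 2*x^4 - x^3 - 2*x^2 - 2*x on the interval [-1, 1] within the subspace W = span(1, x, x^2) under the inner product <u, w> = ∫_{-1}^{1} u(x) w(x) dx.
g(x) = -2*x^2/7 - 13*x/5 - 6/35

The best approximation g ∈ W is the orthogonal projection of f onto W. Writing g = a_0 + a_1 x + a_2 x^2, the coefficients solve the normal equations G · a = b where
  G_{ij} = <φ_i, φ_j> and b_i = <f, φ_i>, with φ_0 = 1, φ_1 = x, φ_2 = x^2.
G =
  [2, 0, 2/3]
  [0, 2/3, 0]
  [2/3, 0, 2/5],
b = (-8/15, -26/15, -8/35).
Solving gives a_0 = -6/35, a_1 = -13/5, a_2 = -2/7, so
  g(x) = -2*x^2/7 - 13*x/5 - 6/35.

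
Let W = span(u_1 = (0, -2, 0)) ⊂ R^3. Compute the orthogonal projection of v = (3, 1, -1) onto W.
proj_W(v) = (0, 1, 0)

Set up U = [u_1 | ... | u_1] ∈ R^(3×1). The projector onto W = col(U) is P = U (U^T U)^(-1) U^T.
Compute U^T U =
  [4],
and U^T v = (-2).
Solve U^T U · c = U^T v for the coefficients: c = (-1/2). The projection is proj_W(v) = U c.
Check: (v - proj_W(v)) · u_1 = 0  (should be 0).
Result: proj_W(v) = (0, 1, 0).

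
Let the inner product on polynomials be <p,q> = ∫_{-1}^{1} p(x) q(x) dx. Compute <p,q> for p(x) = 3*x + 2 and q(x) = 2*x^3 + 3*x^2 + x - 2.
<p,q> = 2/5

Expand the product: p(x)·q(x) = 6*x^4 + 13*x^3 + 9*x^2 - 4*x - 4.
∫_{-1}^{1} of each monomial x^k gives [2/(k+1) if k even, 0 if k odd]. Integrating term-by-term (or equivalently evaluating the antiderivative F(x) = 6*x^5/5 + 13*x^4/4 + 3*x^3 - 2*x^2 - 4*x at the endpoints):
  F(1) − F(−1) = 29/20 − (21/20) = 2/5.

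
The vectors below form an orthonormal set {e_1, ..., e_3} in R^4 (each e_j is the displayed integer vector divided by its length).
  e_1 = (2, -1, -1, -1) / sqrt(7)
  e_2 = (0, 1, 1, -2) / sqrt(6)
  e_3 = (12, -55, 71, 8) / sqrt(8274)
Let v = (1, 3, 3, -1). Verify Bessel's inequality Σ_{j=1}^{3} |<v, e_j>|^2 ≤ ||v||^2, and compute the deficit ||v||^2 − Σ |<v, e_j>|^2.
Σ |<v, e_j>|^2 = 2419/197; ||v||^2 = 20; deficit = 1521/197

Write each e_j = u_j / sqrt(<u_j, u_j>) where u_j is the displayed integer vector. Then <v, e_j> = <v, u_j> / sqrt(<u_j, u_j>), so |<v, e_j>|^2 = <v, u_j>^2 / <u_j, u_j>.
Coefficients: <v, e_1> = -3/sqrt(7), <v, e_2> = 8/sqrt(6), <v, e_3> = 52/sqrt(8274).
Square and sum: Σ |<v, e_j>|^2 = 2419/197.
Compute ||v||^2 = v·v = 20.
Deficit = 20 − 2419/197 = 1521/197 ≥ 0, confirming Bessel's inequality. (The deficit equals ||v − Σ <v,e_j> e_j||^2, the squared distance from v to span{e_j}.)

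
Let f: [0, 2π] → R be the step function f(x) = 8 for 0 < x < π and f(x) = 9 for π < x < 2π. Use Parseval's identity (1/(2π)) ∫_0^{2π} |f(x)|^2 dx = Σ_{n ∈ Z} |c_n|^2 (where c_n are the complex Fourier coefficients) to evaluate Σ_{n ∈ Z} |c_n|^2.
Σ |c_n|^2 = 145/2

Parseval equates the L^2 energy of f (normalised by 1/(2π)) with the ℓ^2 sum of its Fourier coefficients: (1/(2π)) ∫_0^{2π} |f|^2 = Σ |c_n|^2.
Compute the left side: (1/(2π)) [∫_0^π 8^2 dx + ∫_π^{2π} 9^2 dx] = (1/(2π)) · (64π + 81π) = (64 + 81)/2 = 145/2.
So Σ_{n ∈ Z} |c_n|^2 = 145/2.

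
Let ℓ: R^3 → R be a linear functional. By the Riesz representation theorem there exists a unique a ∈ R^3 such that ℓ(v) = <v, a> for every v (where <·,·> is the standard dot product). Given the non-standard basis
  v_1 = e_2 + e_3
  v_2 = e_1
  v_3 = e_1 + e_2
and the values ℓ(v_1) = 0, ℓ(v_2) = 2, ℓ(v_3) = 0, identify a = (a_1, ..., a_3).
a = (2, -2, 2)

Write a = (a_1, ..., a_3) in the standard basis. For each basis vector v_i, ℓ(v_i) = <v_i, a> is a linear equation in the a_j's. Collect the n equations into a matrix system V a = ℓ, where row i of V is v_i (expressed in the standard basis). Since V is invertible (lower-triangular with 1s on the diagonal, up to permutation), solve by back-substitution:
  V =
[[0, 1, 1],
 [1, 0, 0],
 [1, 1, 0]]
  V a = (0, 2, 0)
Solving gives a = (2, -2, 2).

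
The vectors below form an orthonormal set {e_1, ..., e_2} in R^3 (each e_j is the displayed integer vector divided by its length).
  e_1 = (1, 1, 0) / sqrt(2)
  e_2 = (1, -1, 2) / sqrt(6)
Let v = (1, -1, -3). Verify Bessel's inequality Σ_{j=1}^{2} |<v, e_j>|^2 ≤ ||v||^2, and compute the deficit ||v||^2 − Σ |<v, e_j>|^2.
Σ |<v, e_j>|^2 = 8/3; ||v||^2 = 11; deficit = 25/3

Write each e_j = u_j / sqrt(<u_j, u_j>) where u_j is the displayed integer vector. Then <v, e_j> = <v, u_j> / sqrt(<u_j, u_j>), so |<v, e_j>|^2 = <v, u_j>^2 / <u_j, u_j>.
Coefficients: <v, e_1> = 0/sqrt(2), <v, e_2> = -4/sqrt(6).
Square and sum: Σ |<v, e_j>|^2 = 8/3.
Compute ||v||^2 = v·v = 11.
Deficit = 11 − 8/3 = 25/3 ≥ 0, confirming Bessel's inequality. (The deficit equals ||v − Σ <v,e_j> e_j||^2, the squared distance from v to span{e_j}.)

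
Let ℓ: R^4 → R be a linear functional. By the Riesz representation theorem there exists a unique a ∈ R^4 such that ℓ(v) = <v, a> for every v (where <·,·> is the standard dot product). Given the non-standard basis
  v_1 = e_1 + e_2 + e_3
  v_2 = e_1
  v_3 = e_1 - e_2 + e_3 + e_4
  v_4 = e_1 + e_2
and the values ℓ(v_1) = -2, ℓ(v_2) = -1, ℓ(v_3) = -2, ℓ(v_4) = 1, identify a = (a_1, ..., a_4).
a = (-1, 2, -3, 4)

Write a = (a_1, ..., a_4) in the standard basis. For each basis vector v_i, ℓ(v_i) = <v_i, a> is a linear equation in the a_j's. Collect the n equations into a matrix system V a = ℓ, where row i of V is v_i (expressed in the standard basis). Since V is invertible (lower-triangular with 1s on the diagonal, up to permutation), solve by back-substitution:
  V =
[[1, 1, 1, 0],
 [1, 0, 0, 0],
 [1, -1, 1, 1],
 [1, 1, 0, 0]]
  V a = (-2, -1, -2, 1)
Solving gives a = (-1, 2, -3, 4).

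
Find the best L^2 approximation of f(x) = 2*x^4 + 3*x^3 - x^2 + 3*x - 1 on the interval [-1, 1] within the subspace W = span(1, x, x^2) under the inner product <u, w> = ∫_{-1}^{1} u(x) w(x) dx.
g(x) = 5*x^2/7 + 24*x/5 - 41/35

The best approximation g ∈ W is the orthogonal projection of f onto W. Writing g = a_0 + a_1 x + a_2 x^2, the coefficients solve the normal equations G · a = b where
  G_{ij} = <φ_i, φ_j> and b_i = <f, φ_i>, with φ_0 = 1, φ_1 = x, φ_2 = x^2.
G =
  [2, 0, 2/3]
  [0, 2/3, 0]
  [2/3, 0, 2/5],
b = (-28/15, 16/5, -52/105).
Solving gives a_0 = -41/35, a_1 = 24/5, a_2 = 5/7, so
  g(x) = 5*x^2/7 + 24*x/5 - 41/35.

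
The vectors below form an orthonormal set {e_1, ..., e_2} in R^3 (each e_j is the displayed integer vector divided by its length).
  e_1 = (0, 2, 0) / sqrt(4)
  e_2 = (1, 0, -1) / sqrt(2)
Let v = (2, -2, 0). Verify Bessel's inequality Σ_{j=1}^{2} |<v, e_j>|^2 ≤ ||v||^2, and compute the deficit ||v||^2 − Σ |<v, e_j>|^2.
Σ |<v, e_j>|^2 = 6; ||v||^2 = 8; deficit = 2

Write each e_j = u_j / sqrt(<u_j, u_j>) where u_j is the displayed integer vector. Then <v, e_j> = <v, u_j> / sqrt(<u_j, u_j>), so |<v, e_j>|^2 = <v, u_j>^2 / <u_j, u_j>.
Coefficients: <v, e_1> = -4/sqrt(4), <v, e_2> = 2/sqrt(2).
Square and sum: Σ |<v, e_j>|^2 = 6.
Compute ||v||^2 = v·v = 8.
Deficit = 8 − 6 = 2 ≥ 0, confirming Bessel's inequality. (The deficit equals ||v − Σ <v,e_j> e_j||^2, the squared distance from v to span{e_j}.)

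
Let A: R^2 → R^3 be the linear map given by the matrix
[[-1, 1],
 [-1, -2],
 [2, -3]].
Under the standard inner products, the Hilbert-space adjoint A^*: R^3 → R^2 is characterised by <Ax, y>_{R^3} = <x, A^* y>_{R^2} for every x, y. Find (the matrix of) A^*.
A^* = A^T =
[[-1, -1, 2],
 [1, -2, -3]]

For real matrices with standard dot products, the defining identity <Ax, y> = <x, A^* y> gives (Ax)^T y = x^T (A^*) y, i.e. x^T A^T y = x^T (A^*) y. Since this holds for all x, y, we must have A^* = A^T. Therefore
A^* =
[[-1, -1, 2],
 [1, -2, -3]].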